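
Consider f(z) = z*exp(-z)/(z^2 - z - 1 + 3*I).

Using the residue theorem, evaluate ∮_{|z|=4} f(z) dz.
pi*(-2/13 + 16*I/13)*exp(-2 + I) + pi*(2/13 + 10*I/13)*exp(1 - I)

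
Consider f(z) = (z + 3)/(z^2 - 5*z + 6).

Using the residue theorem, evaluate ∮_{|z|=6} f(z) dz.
By the residue theorem, ∮_C f(z) dz = 2πi · (sum of the residues of f at the poles inside |z| = 6).

The denominator factors as (z - 2)*(z - 3), so the singularities of f are simple poles at z = 2, z = 3.
  |2|² = 4 < 36 = 6², so this pole is inside the contour.
  |3|² = 9 < 36 = 6², so this pole is inside the contour.

With P(z) = z + 3 and Q(z) = z^2 - 5*z + 6, each pole is simple, so Res(f, z₀) = P(z₀)/Q'(z₀) with Q'(z) = 2*z - 5.
  Res(f, 2) = P(2)/Q'(2) = (5)/(-1) = -5
  Res(f, 3) = P(3)/Q'(3) = (6)/(1) = 6

Sum of residues inside C: 1
∮_C f(z) dz = 2πi · (1) = 2*I*pi

Final answer: 2*I*pi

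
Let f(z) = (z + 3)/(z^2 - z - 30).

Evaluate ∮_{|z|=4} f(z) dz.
0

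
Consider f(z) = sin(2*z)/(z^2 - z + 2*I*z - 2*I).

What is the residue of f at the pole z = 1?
Write f(z) = P(z)/Q(z) with P(z) = sin(2*z) and Q(z) = z^2 - z + 2*I*z - 2*I.
The denominator factors as Q(z) = (z + 2*I)*(z - 1), so z = 1 is a simple zero of Q and P is analytic there; z = 1 is therefore a simple pole and
  Res(f, z₀) = P(z₀)/Q'(z₀).

Q'(z) = 2*z - 1 + 2*I, so Q'(1) = 1 + 2*I.
P(1) = sin(2).

Res(f, 1) = (sin(2))/(1 + 2*I) = (1/5 - 2*I/5)*sin(2)

Final answer: (1/5 - 2*I/5)*sin(2)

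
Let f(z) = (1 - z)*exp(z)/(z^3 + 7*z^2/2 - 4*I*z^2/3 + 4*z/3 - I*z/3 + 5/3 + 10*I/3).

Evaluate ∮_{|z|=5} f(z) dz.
By the residue theorem, ∮_C f(z) dz = 2πi · (sum of the residues of f at the poles inside |z| = 5).

The denominator factors as (z + 1 - I)*(z - 1/2 + 2*I/3)*(z + 3 - I), so the singularities of f are simple poles at z = -1 + I, z = 1/2 - 2*I/3, z = -3 + I.
  |-1 + I|² = 2 < 25 = 5², so this pole is inside the contour.
  |1/2 - 2*I/3|² = 25/36 < 25 = 5², so this pole is inside the contour.
  |-3 + I|² = 10 < 25 = 5², so this pole is inside the contour.

With P(z) = (1 - z)*exp(z) and Q(z) = z^3 + 7*z^2/2 - 4*I*z^2/3 + 4*z/3 - I*z/3 + 5/3 + 10*I/3, each pole is simple, so Res(f, z₀) = P(z₀)/Q'(z₀) with Q'(z) = 3*z^2 + 7*z - 8*I*z/3 + 4/3 - I/3.
  Res(f, -1 + I) = P(-1 + I)/Q'(-1 + I) = ((2 - I)*exp(-1 + I))/(-3 + 10*I/3) = (-84/181 - 33*I/181)*exp(-1 + I)
  Res(f, 1/2 - 2*I/3) = P(1/2 - 2*I/3)/Q'(1/2 - 2*I/3) = ((1/2 + 2*I/3)*exp(1/2 - 2*I/3))/(89/36 - 25*I/3) = (-5598/97921 + 7536*I/97921)*exp(1/2 - 2*I/3)
  Res(f, -3 + I) = P(-3 + I)/Q'(-3 + I) = ((4 - I)*exp(-3 + I))/(7 - 10*I/3) = (282/541 + 57*I/541)*exp(-3 + I)

Sum of residues inside C: (-84/181 - 33*I/181)*exp(-1 + I) + (282/541 + 57*I/541)*exp(-3 + I) + (-5598/97921 + 7536*I/97921)*exp(1/2 - 2*I/3)
∮_C f(z) dz = 2πi · ((-84/181 - 33*I/181)*exp(-1 + I) + (282/541 + 57*I/541)*exp(-3 + I) + (-5598/97921 + 7536*I/97921)*exp(1/2 - 2*I/3)) = pi*(66/181 - 168*I/181)*exp(-1 + I) + pi*(-15072/97921 - 11196*I/97921)*exp(1/2 - 2*I/3) + pi*(-114/541 + 564*I/541)*exp(-3 + I)

Final answer: pi*(66/181 - 168*I/181)*exp(-1 + I) + pi*(-15072/97921 - 11196*I/97921)*exp(1/2 - 2*I/3) + pi*(-114/541 + 564*I/541)*exp(-3 + I)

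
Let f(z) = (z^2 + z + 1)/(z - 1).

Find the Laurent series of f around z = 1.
Put w = z - (1), i.e. z = w + 1. The denominator is w, so it suffices to rewrite the numerator in powers of w.

P(z) = z^2 + z + 1
P(w + 1) = 3 + 3*w + w^2

Dividing each term by w:
  f = 3/w + 3 + w

Substituting back w = z - 1:
  f(z) = 3/(z - 1) + 3 + (z - 1)

The series is finite because the numerator is a polynomial; the negative powers form the principal part, and the coefficient of 1/(z - 1) gives Res(f, 1) = 3.

Final answer: 3/(z - 1) + 3 + (z - 1)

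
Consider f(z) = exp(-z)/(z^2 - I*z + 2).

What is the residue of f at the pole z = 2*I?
-I*exp(-2*I)/3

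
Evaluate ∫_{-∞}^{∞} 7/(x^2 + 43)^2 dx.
Let f(z) = 7/(z^2 + 43)^2. The denominator has no real zeros and deg Q - deg P = 4 ≥ 2, so the integral of f over the upper semicircle |z| = R tends to 0 as R → ∞. Closing the contour in the upper half-plane,
  ∫_{-∞}^{∞} f(x) dx = 2πi · Σ Res(f, z_k)  over the poles with Im z_k > 0.

Zeros of the denominator: z^2 + 43 = 0 gives z = ±sqrt(43)*I.
Upper half-plane: z = sqrt(43)*I (a pole of order 2).

Write f(z) = g(z)/(z - sqrt(43)*I)^2 with g(z) = 7/(z + sqrt(43)*I)^2. For a double pole, Res(f, z₀) = g'(z₀):
  g'(z) = -14/(z + sqrt(43)*I)^3
  Res(f, sqrt(43)*I) = g'(sqrt(43)*I) = -7*sqrt(43)*I/7396

∫_{-∞}^{∞} f(x) dx = 2πi · (-7*sqrt(43)*I/7396) = 7*sqrt(43)*pi/3698

Final answer: 7*sqrt(43)*pi/3698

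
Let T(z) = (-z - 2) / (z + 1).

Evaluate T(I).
Substitute z = I:
  numerator:   -(I) - 2 = -2 - I
  denominator: (I) + 1 = 1 + I
T(I) = (-2 - I)/(1 + I); multiplying numerator and denominator by the conjugate 1 - I gives (-3 + I)/2 = -3/2 + I/2

Final answer: -3/2 + I/2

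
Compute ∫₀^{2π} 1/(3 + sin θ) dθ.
Call the integral J. The integrand is 2π-periodic and we integrate over a full period, so shifting θ does not change the value (θ → θ + π/2 turns sin θ into cos θ). Hence
  J = ∫₀^{2π} dθ/(3 + cos θ).
Put z = e^{iθ}: then cos θ = (z + 1/z)/2, dθ = dz/(iz), and z runs once counterclockwise around |z| = 1:
  J = ∮_{|z|=1} 1/(3 + (z + 1/z)/2) · dz/(iz) = (2/i) ∮_{|z|=1} dz/(z^2 + 6*z + 1).
The roots of z^2 + 6*z + 1 are z = (-3 ± sqrt(3^2 - 1^2)), with sqrt(8) = 2*sqrt(2); their product is 1, so only z₊ = -3 + 2*sqrt(2) lies inside the unit circle (z₋ = -3 - 2*sqrt(2) lies outside).
z₊ is a simple zero of q(z) = z^2 + 6*z + 1, so Res(1/q, z₊) = 1/q'(z₊) with q'(z) = 2*z + 6; and q'(z₊) = (z₊ - z₋) = 4*sqrt(2).
Therefore J = (2/i) · 2πi · 1/(4*sqrt(2)) = 2*pi/(2*sqrt(2)) = sqrt(2)*pi/2

Final answer: sqrt(2)*pi/2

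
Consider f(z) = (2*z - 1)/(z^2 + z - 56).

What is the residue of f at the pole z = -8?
17/15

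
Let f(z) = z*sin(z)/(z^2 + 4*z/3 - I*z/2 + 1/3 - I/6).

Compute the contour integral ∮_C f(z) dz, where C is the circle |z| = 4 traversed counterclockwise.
By the residue theorem, ∮_C f(z) dz = 2πi · (sum of the residues of f at the poles inside |z| = 4).

The denominator factors as (z + 1 - I/2)*(z + 1/3), so the singularities of f are simple poles at z = -1 + I/2, z = -1/3.
  |-1 + I/2|² = 5/4 < 16 = 4², so this pole is inside the contour.
  |-1/3|² = 1/9 < 16 = 4², so this pole is inside the contour.

With P(z) = z*sin(z) and Q(z) = z^2 + 4*z/3 - I*z/2 + 1/3 - I/6, each pole is simple, so Res(f, z₀) = P(z₀)/Q'(z₀) with Q'(z) = 2*z + 4/3 - I/2.
  Res(f, -1 + I/2) = P(-1 + I/2)/Q'(-1 + I/2) = ((1 - I/2)*sin(1 - I/2))/(-2/3 + I/2) = (-33/25 - 6*I/25)*sin(1 - I/2)
  Res(f, -1/3) = P(-1/3)/Q'(-1/3) = (sin(1/3)/3)/(2/3 - I/2) = (8/25 + 6*I/25)*sin(1/3)

Sum of residues inside C: (8/25 + 6*I/25)*sin(1/3) + (-33/25 - 6*I/25)*sin(1 - I/2)
∮_C f(z) dz = 2πi · ((8/25 + 6*I/25)*sin(1/3) + (-33/25 - 6*I/25)*sin(1 - I/2)) = pi*(12/25 - 66*I/25)*sin(1 - I/2) + pi*(-12/25 + 16*I/25)*sin(1/3)

Final answer: pi*(12/25 - 66*I/25)*sin(1 - I/2) + pi*(-12/25 + 16*I/25)*sin(1/3)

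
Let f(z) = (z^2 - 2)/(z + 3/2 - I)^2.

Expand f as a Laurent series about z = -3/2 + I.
Put w = z - (-3/2 + I), i.e. z = w - 3/2 + I. The denominator is w^2, so it suffices to rewrite the numerator in powers of w.

P(z) = z^2 - 2
P(w - 3/2 + I) = -3/4 - 3*I + (-3 + 2*I)*w + w^2

Dividing each term by w^2:
  f = (-3/4 - 3*I)/w^2 + (-3 + 2*I)/w + 1

Substituting back w = z + 3/2 - I:
  f(z) = (-3/4 - 3*I)/(z + 3/2 - I)^2 + (-3 + 2*I)/(z + 3/2 - I) + 1

The series is finite because the numerator is a polynomial; the negative powers form the principal part, and the coefficient of 1/(z + 3/2 - I) gives Res(f, -3/2 + I) = -3 + 2*I.

Final answer: (-3/4 - 3*I)/(z + 3/2 - I)^2 + (-3 + 2*I)/(z + 3/2 - I) + 1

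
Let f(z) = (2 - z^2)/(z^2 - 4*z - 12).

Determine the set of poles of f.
{-2, 6}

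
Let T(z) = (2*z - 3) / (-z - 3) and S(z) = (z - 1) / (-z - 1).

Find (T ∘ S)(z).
(T ∘ S)(z) = T(S(z)) = ((2)*S(z) + (-3))/((-1)*S(z) + (-3)). Multiply numerator and denominator by -z - 1:
  numerator:   (2)*(z - 1) + (-3)*(-z - 1) = 5*z + 1
  denominator: (-1)*(z - 1) + (-3)*(-z - 1) = 2*z + 4
(T ∘ S)(z) = (5*z + 1)/(2*z + 4)

Final answer: (5*z + 1)/(2*z + 4)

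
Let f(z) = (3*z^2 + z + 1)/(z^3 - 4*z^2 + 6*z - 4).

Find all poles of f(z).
{1 - I, 1 + I, 2}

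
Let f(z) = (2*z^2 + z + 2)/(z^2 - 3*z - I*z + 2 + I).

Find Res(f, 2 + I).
Write f(z) = P(z)/Q(z) with P(z) = 2*z^2 + z + 2 and Q(z) = z^2 - 3*z - I*z + 2 + I.
The denominator factors as Q(z) = (z - 2 - I)*(z - 1), so z = 2 + I is a simple zero of Q and P is analytic there; z = 2 + I is therefore a simple pole and
  Res(f, z₀) = P(z₀)/Q'(z₀).

Q'(z) = 2*z - 3 - I, so Q'(2 + I) = 1 + I.
P(2 + I) = 10 + 9*I.

Res(f, 2 + I) = (10 + 9*I)/(1 + I) = 19/2 - I/2

Final answer: 19/2 - I/2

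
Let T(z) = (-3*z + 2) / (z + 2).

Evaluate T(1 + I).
Substitute z = 1 + I:
  numerator:   -3*(1 + I) + 2 = -1 - 3*I
  denominator: (1 + I) + 2 = 3 + I
T(1 + I) = (-1 - 3*I)/(3 + I); multiplying numerator and denominator by the conjugate 3 - I gives (-6 - 8*I)/10 = -3/5 - 4*I/5

Final answer: -3/5 - 4*I/5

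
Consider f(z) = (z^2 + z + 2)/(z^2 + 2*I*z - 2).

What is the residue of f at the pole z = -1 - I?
Write f(z) = P(z)/Q(z) with P(z) = z^2 + z + 2 and Q(z) = z^2 + 2*I*z - 2.
The denominator factors as Q(z) = (z - 1 + I)*(z + 1 + I), so z = -1 - I is a simple zero of Q and P is analytic there; z = -1 - I is therefore a simple pole and
  Res(f, z₀) = P(z₀)/Q'(z₀).

Q'(z) = 2*z + 2*I, so Q'(-1 - I) = -2.
P(-1 - I) = 1 + I.

Res(f, -1 - I) = (1 + I)/(-2) = -1/2 - I/2

Final answer: -1/2 - I/2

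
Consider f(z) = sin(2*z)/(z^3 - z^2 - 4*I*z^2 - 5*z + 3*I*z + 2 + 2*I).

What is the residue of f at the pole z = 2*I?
Write f(z) = P(z)/Q(z) with P(z) = sin(2*z) and Q(z) = z^3 - z^2 - 4*I*z^2 - 5*z + 3*I*z + 2 + 2*I.
The denominator factors as Q(z) = (z - 1 - I)*(z - I)*(z - 2*I), so z = 2*I is a simple zero of Q and P is analytic there; z = 2*I is therefore a simple pole and
  Res(f, z₀) = P(z₀)/Q'(z₀).

Q'(z) = 3*z^2 - 2*z - 8*I*z - 5 + 3*I, so Q'(2*I) = -1 - I.
P(2*I) = I*sinh(4).

Res(f, 2*I) = (I*sinh(4))/(-1 - I) = (-1/2 - I/2)*sinh(4)

Final answer: (-1/2 - I/2)*sinh(4)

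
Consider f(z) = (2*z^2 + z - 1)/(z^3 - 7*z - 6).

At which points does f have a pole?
The singularities of f are the zeros of the denominator. Factoring,
  z^3 - 7*z - 6 = (z - 3)*(z + 1)*(z + 2)
so the candidates are z = 3, z = -1, z = -2.

Check the numerator P(z) = 2*z^2 + z - 1 at each one:
  P(3) = 20 ≠ 0, so z = 3 is a (simple) pole.
  P(-1) = 0, so the factor (z + 1) cancels and z = -1 is only a removable singularity, not a pole.
  P(-2) = 5 ≠ 0, so z = -2 is a (simple) pole.

Poles of f: {-2, 3}

Final answer: {-2, 3}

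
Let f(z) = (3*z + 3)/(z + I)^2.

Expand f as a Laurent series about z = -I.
(3 - 3*I)/(z + I)^2 + 3/(z + I)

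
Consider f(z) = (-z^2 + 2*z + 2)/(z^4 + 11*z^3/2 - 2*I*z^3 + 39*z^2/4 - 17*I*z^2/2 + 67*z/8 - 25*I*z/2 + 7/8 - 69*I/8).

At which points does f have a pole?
{-3 + I/2, -1 - I, -1 + 3*I/2, -1/2 + I}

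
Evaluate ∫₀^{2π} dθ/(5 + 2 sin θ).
Call the integral J. The integrand is 2π-periodic and we integrate over a full period, so shifting θ does not change the value (θ → θ + π/2 turns sin θ into cos θ). Hence
  J = ∫₀^{2π} dθ/(5 + 2 cos θ).
Put z = e^{iθ}: then cos θ = (z + 1/z)/2, dθ = dz/(iz), and z runs once counterclockwise around |z| = 1:
  J = ∮_{|z|=1} 1/(5 + 2*(z + 1/z)/2) · dz/(iz) = (2/i) ∮_{|z|=1} dz/(2*z^2 + 10*z + 2).
The roots of 2*z^2 + 10*z + 2 are z = (-5 ± sqrt(5^2 - 2^2))/2, with sqrt(21) = sqrt(21); their product is 1, so only z₊ = -5/2 + sqrt(21)/2 lies inside the unit circle (z₋ = -5/2 - sqrt(21)/2 lies outside).
z₊ is a simple zero of q(z) = 2*z^2 + 10*z + 2, so Res(1/q, z₊) = 1/q'(z₊) with q'(z) = 4*z + 10; and q'(z₊) = 2*(z₊ - z₋) = 2*sqrt(21).
Therefore J = (2/i) · 2πi · 1/(2*sqrt(21)) = 2*pi/(sqrt(21)) = 2*sqrt(21)*pi/21

Final answer: 2*sqrt(21)*pi/21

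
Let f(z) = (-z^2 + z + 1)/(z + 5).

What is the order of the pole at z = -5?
Factor the denominator:
  z + 5 = (z + 5)

The numerator P(z) = -z^2 + z + 1 has P(-5) = -29 ≠ 0, so no factor of (z + 5) cancels.
Near z = -5 we can therefore write f(z) = g(z)/(z + 5) with g analytic at -5 and g(-5) ≠ 0 (g is just the numerator).

Hence z = -5 is a pole of order 1.

Final answer: 1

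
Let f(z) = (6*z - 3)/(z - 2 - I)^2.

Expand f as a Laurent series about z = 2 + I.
(9 + 6*I)/(z - 2 - I)^2 + 6/(z - 2 - I)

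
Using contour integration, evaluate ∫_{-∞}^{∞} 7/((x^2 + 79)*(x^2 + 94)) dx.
7*pi*(-79*sqrt(94) + 94*sqrt(79))/111390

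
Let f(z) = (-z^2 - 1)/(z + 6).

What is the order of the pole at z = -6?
Factor the denominator:
  z + 6 = (z + 6)

The numerator P(z) = -z^2 - 1 has P(-6) = -37 ≠ 0, so no factor of (z + 6) cancels.
Near z = -6 we can therefore write f(z) = g(z)/(z + 6) with g analytic at -6 and g(-6) ≠ 0 (g is just the numerator).

Hence z = -6 is a pole of order 1.

Final answer: 1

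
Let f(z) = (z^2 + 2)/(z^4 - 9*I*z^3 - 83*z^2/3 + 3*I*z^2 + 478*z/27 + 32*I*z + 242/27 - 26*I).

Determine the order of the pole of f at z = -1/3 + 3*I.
Factor the denominator:
  z^4 - 9*I*z^3 - 83*z^2/3 + 3*I*z^2 + 478*z/27 + 32*I*z + 242/27 - 26*I = (z + 1/3 - 3*I)^3*(z - 1)

The numerator P(z) = z^2 + 2 has P(-1/3 + 3*I) = -62/9 - 2*I ≠ 0, so no factor of (z + 1/3 - 3*I) cancels.
Near z = -1/3 + 3*I we can therefore write f(z) = g(z)/(z + 1/3 - 3*I)^3 with g analytic at -1/3 + 3*I and g(-1/3 + 3*I) ≠ 0 (g is the numerator divided by the remaining denominator factors).

Hence z = -1/3 + 3*I is a pole of order 3.

Final answer: 3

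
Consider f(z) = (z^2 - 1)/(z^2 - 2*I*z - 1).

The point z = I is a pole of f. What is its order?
Factor the denominator:
  z^2 - 2*I*z - 1 = (z - I)^2

The numerator P(z) = z^2 - 1 has P(I) = -2 ≠ 0, so no factor of (z - I) cancels.
Near z = I we can therefore write f(z) = g(z)/(z - I)^2 with g analytic at I and g(I) ≠ 0 (g is just the numerator).

Hence z = I is a pole of order 2.

Final answer: 2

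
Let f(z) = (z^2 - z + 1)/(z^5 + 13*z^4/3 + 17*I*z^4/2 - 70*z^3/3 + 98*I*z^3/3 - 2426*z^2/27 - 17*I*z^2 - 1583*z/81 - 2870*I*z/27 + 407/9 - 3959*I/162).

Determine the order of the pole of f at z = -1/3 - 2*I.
Factor the denominator:
  z^5 + 13*z^4/3 + 17*I*z^4/2 - 70*z^3/3 + 98*I*z^3/3 - 2426*z^2/27 - 17*I*z^2 - 1583*z/81 - 2870*I*z/27 + 407/9 - 3959*I/162 = (z + 1/3 + 2*I)^4*(z + 3 + I/2)

The numerator P(z) = z^2 - z + 1 has P(-1/3 - 2*I) = -23/9 + 10*I/3 ≠ 0, so no factor of (z + 1/3 + 2*I) cancels.
Near z = -1/3 - 2*I we can therefore write f(z) = g(z)/(z + 1/3 + 2*I)^4 with g analytic at -1/3 - 2*I and g(-1/3 - 2*I) ≠ 0 (g is the numerator divided by the remaining denominator factors).

Hence z = -1/3 - 2*I is a pole of order 4.

Final answer: 4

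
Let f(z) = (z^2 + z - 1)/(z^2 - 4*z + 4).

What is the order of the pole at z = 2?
2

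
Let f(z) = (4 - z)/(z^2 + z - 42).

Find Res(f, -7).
Write f(z) = P(z)/Q(z) with P(z) = 4 - z and Q(z) = z^2 + z - 42.
The denominator factors as Q(z) = (z + 7)*(z - 6), so z = -7 is a simple zero of Q and P is analytic there; z = -7 is therefore a simple pole and
  Res(f, z₀) = P(z₀)/Q'(z₀).

Q'(z) = 2*z + 1, so Q'(-7) = -13.
P(-7) = 11.

Res(f, -7) = (11)/(-13) = -11/13

Final answer: -11/13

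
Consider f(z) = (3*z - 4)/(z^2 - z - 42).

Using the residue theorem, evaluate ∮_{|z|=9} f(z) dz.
By the residue theorem, ∮_C f(z) dz = 2πi · (sum of the residues of f at the poles inside |z| = 9).

The denominator factors as (z - 7)*(z + 6), so the singularities of f are simple poles at z = 7, z = -6.
  |7|² = 49 < 81 = 9², so this pole is inside the contour.
  |-6|² = 36 < 81 = 9², so this pole is inside the contour.

With P(z) = 3*z - 4 and Q(z) = z^2 - z - 42, each pole is simple, so Res(f, z₀) = P(z₀)/Q'(z₀) with Q'(z) = 2*z - 1.
  Res(f, 7) = P(7)/Q'(7) = (17)/(13) = 17/13
  Res(f, -6) = P(-6)/Q'(-6) = (-22)/(-13) = 22/13

Sum of residues inside C: 3
∮_C f(z) dz = 2πi · (3) = 6*I*pi

Final answer: 6*I*pi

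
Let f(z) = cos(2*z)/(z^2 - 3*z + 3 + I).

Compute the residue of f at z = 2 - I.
(1/5 + 2*I/5)*cos(4 - 2*I)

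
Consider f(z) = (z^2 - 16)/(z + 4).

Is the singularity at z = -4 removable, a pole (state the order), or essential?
The numerator vanishes at z = -4 ((-4)^2 = 16), so it is divisible by z + 4:
  z^2 - 16 = (z + 4)*(z - 4)
Hence for z ≠ -4, f(z) = z - 4, a polynomial, and lim_{z→-4} f(z) = -8 is finite.
So the singularity is removable.

Final answer: removable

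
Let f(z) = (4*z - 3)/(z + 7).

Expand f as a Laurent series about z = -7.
Put w = z - (-7), i.e. z = w - 7. The denominator is w, so it suffices to rewrite the numerator in powers of w.

P(z) = 4*z - 3
P(w - 7) = -31 + 4*w

Dividing each term by w:
  f = -31/w + 4

Substituting back w = z + 7:
  f(z) = -31/(z + 7) + 4

The series is finite because the numerator is a polynomial; the negative powers form the principal part, and the coefficient of 1/(z + 7) gives Res(f, -7) = -31.

Final answer: -31/(z + 7) + 4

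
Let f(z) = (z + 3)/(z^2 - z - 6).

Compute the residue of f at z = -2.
Write f(z) = P(z)/Q(z) with P(z) = z + 3 and Q(z) = z^2 - z - 6.
The denominator factors as Q(z) = (z - 3)*(z + 2), so z = -2 is a simple zero of Q and P is analytic there; z = -2 is therefore a simple pole and
  Res(f, z₀) = P(z₀)/Q'(z₀).

Q'(z) = 2*z - 1, so Q'(-2) = -5.
P(-2) = 1.

Res(f, -2) = (1)/(-5) = -1/5

Final answer: -1/5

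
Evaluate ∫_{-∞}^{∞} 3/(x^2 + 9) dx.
Let f(z) = 3/(z^2 + 9). The denominator has no real zeros and deg Q - deg P = 2 ≥ 2, so the integral of f over the upper semicircle |z| = R tends to 0 as R → ∞. Closing the contour in the upper half-plane,
  ∫_{-∞}^{∞} f(x) dx = 2πi · Σ Res(f, z_k)  over the poles with Im z_k > 0.

Zeros of the denominator: z^2 + 9 = 0 gives z = ±3*I.
Upper half-plane: z = 3*I (simple).

Each pole is a simple zero of Q(z) = z^2 + 9, so Res(f, z₀) = P(z₀)/Q'(z₀) with P(z) = 3, Q'(z) = 2*z:
  Res(f, 3*I) = (3)/(6*I) = -I/2

∫_{-∞}^{∞} f(x) dx = 2πi · (-I/2) = pi

Final answer: pi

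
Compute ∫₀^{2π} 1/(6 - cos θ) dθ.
Call the integral J. The integrand is 2π-periodic and we integrate over a full period, so shifting θ does not change the value (θ → θ + π flips the sign of the trig term). Hence
  J = ∫₀^{2π} dθ/(6 + cos θ).
Put z = e^{iθ}: then cos θ = (z + 1/z)/2, dθ = dz/(iz), and z runs once counterclockwise around |z| = 1:
  J = ∮_{|z|=1} 1/(6 + (z + 1/z)/2) · dz/(iz) = (2/i) ∮_{|z|=1} dz/(z^2 + 12*z + 1).
The roots of z^2 + 12*z + 1 are z = (-6 ± sqrt(6^2 - 1^2)), with sqrt(35) = sqrt(35); their product is 1, so only z₊ = -6 + sqrt(35) lies inside the unit circle (z₋ = -6 - sqrt(35) lies outside).
z₊ is a simple zero of q(z) = z^2 + 12*z + 1, so Res(1/q, z₊) = 1/q'(z₊) with q'(z) = 2*z + 12; and q'(z₊) = (z₊ - z₋) = 2*sqrt(35).
Therefore J = (2/i) · 2πi · 1/(2*sqrt(35)) = 2*pi/(sqrt(35)) = 2*sqrt(35)*pi/35

Final answer: 2*sqrt(35)*pi/35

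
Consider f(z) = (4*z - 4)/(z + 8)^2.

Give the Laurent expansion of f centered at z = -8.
Put w = z - (-8), i.e. z = w - 8. The denominator is w^2, so it suffices to rewrite the numerator in powers of w.

P(z) = 4*z - 4
P(w - 8) = -36 + 4*w

Dividing each term by w^2:
  f = -36/w^2 + 4/w

Substituting back w = z + 8:
  f(z) = -36/(z + 8)^2 + 4/(z + 8)

The series is finite because the numerator is a polynomial; the negative powers form the principal part, and the coefficient of 1/(z + 8) gives Res(f, -8) = 4.

Final answer: -36/(z + 8)^2 + 4/(z + 8)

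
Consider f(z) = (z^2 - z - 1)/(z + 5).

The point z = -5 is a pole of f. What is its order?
Factor the denominator:
  z + 5 = (z + 5)

The numerator P(z) = z^2 - z - 1 has P(-5) = 29 ≠ 0, so no factor of (z + 5) cancels.
Near z = -5 we can therefore write f(z) = g(z)/(z + 5) with g analytic at -5 and g(-5) ≠ 0 (g is just the numerator).

Hence z = -5 is a pole of order 1.

Final answer: 1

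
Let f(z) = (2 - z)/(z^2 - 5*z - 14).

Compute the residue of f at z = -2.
Write f(z) = P(z)/Q(z) with P(z) = 2 - z and Q(z) = z^2 - 5*z - 14.
The denominator factors as Q(z) = (z - 7)*(z + 2), so z = -2 is a simple zero of Q and P is analytic there; z = -2 is therefore a simple pole and
  Res(f, z₀) = P(z₀)/Q'(z₀).

Q'(z) = 2*z - 5, so Q'(-2) = -9.
P(-2) = 4.

Res(f, -2) = (4)/(-9) = -4/9

Final answer: -4/9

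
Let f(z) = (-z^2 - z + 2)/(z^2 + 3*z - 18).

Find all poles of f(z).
The singularities of f are the zeros of the denominator. Factoring,
  z^2 + 3*z - 18 = (z - 3)*(z + 6)
so the candidates are z = 3, z = -6.

Check the numerator P(z) = -z^2 - z + 2 at each one:
  P(3) = -10 ≠ 0, so z = 3 is a (simple) pole.
  P(-6) = -28 ≠ 0, so z = -6 is a (simple) pole.

Poles of f: {-6, 3}

Final answer: {-6, 3}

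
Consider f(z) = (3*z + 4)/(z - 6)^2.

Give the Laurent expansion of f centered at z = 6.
Put w = z - (6), i.e. z = w + 6. The denominator is w^2, so it suffices to rewrite the numerator in powers of w.

P(z) = 3*z + 4
P(w + 6) = 22 + 3*w

Dividing each term by w^2:
  f = 22/w^2 + 3/w

Substituting back w = z - 6:
  f(z) = 22/(z - 6)^2 + 3/(z - 6)

The series is finite because the numerator is a polynomial; the negative powers form the principal part, and the coefficient of 1/(z - 6) gives Res(f, 6) = 3.

Final answer: 22/(z - 6)^2 + 3/(z - 6)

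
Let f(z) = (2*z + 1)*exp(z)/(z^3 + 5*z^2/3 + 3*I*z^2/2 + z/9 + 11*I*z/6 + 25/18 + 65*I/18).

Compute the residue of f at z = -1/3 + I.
(76/1769 - 506*I/1769)*exp(-1/3 + I)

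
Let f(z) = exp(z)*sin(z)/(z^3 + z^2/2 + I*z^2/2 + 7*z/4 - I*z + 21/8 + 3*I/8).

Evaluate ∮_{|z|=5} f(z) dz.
By the residue theorem, ∮_C f(z) dz = 2πi · (sum of the residues of f at the poles inside |z| = 5).

The denominator factors as (z + 1 + I/2)*(z - 1/2 - 3*I/2)*(z + 3*I/2), so the singularities of f are simple poles at z = -1 - I/2, z = 1/2 + 3*I/2, z = -3*I/2.
  |-1 - I/2|² = 5/4 < 25 = 5², so this pole is inside the contour.
  |1/2 + 3*I/2|² = 5/2 < 25 = 5², so this pole is inside the contour.
  |-3*I/2|² = 9/4 < 25 = 5², so this pole is inside the contour.

With P(z) = exp(z)*sin(z) and Q(z) = z^3 + z^2/2 + I*z^2/2 + 7*z/4 - I*z + 21/8 + 3*I/8, each pole is simple, so Res(f, z₀) = P(z₀)/Q'(z₀) with Q'(z) = 3*z^2 + z + I*z + 7/4 - I.
  Res(f, -1 - I/2) = P(-1 - I/2)/Q'(-1 - I/2) = (-exp(-1 - I/2)*sin(1 + I/2))/(7/2 + I/2) = (-7/25 + I/25)*exp(-1 - I/2)*sin(1 + I/2)
  Res(f, 1/2 + 3*I/2) = P(1/2 + 3*I/2)/Q'(1/2 + 3*I/2) = (exp(1/2 + 3*I/2)*sin(1/2 + 3*I/2))/(-21/4 + 11*I/2) = (-84/925 - 88*I/925)*exp(1/2 + 3*I/2)*sin(1/2 + 3*I/2)
  Res(f, -3*I/2) = P(-3*I/2)/Q'(-3*I/2) = (-I*exp(-3*I/2)*sinh(3/2))/(-7/2 - 5*I/2) = (5/37 + 7*I/37)*exp(-3*I/2)*sinh(3/2)

Sum of residues inside C: (5/37 + 7*I/37)*exp(-3*I/2)*sinh(3/2) + (-7/25 + I/25)*exp(-1 - I/2)*sin(1 + I/2) + (-84/925 - 88*I/925)*exp(1/2 + 3*I/2)*sin(1/2 + 3*I/2)
∮_C f(z) dz = 2πi · ((5/37 + 7*I/37)*exp(-3*I/2)*sinh(3/2) + (-7/25 + I/25)*exp(-1 - I/2)*sin(1 + I/2) + (-84/925 - 88*I/925)*exp(1/2 + 3*I/2)*sin(1/2 + 3*I/2)) = pi*(-2/25 - 14*I/25)*exp(-1 - I/2)*sin(1 + I/2) + pi*(-14/37 + 10*I/37)*exp(-3*I/2)*sinh(3/2) + pi*(176/925 - 168*I/925)*exp(1/2 + 3*I/2)*sin(1/2 + 3*I/2)

Final answer: pi*(-2/25 - 14*I/25)*exp(-1 - I/2)*sin(1 + I/2) + pi*(-14/37 + 10*I/37)*exp(-3*I/2)*sinh(3/2) + pi*(176/925 - 168*I/925)*exp(1/2 + 3*I/2)*sin(1/2 + 3*I/2)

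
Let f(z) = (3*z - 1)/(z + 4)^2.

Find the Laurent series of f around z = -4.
Put w = z - (-4), i.e. z = w - 4. The denominator is w^2, so it suffices to rewrite the numerator in powers of w.

P(z) = 3*z - 1
P(w - 4) = -13 + 3*w

Dividing each term by w^2:
  f = -13/w^2 + 3/w

Substituting back w = z + 4:
  f(z) = -13/(z + 4)^2 + 3/(z + 4)

The series is finite because the numerator is a polynomial; the negative powers form the principal part, and the coefficient of 1/(z + 4) gives Res(f, -4) = 3.

Final answer: -13/(z + 4)^2 + 3/(z + 4)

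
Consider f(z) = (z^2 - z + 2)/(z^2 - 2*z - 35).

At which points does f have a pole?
The singularities of f are the zeros of the denominator. Factoring,
  z^2 - 2*z - 35 = (z + 5)*(z - 7)
so the candidates are z = -5, z = 7.

Check the numerator P(z) = z^2 - z + 2 at each one:
  P(-5) = 32 ≠ 0, so z = -5 is a (simple) pole.
  P(7) = 44 ≠ 0, so z = 7 is a (simple) pole.

Poles of f: {-5, 7}

Final answer: {-5, 7}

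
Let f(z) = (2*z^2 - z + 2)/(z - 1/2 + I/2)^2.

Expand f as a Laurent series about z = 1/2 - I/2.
Put w = z - (1/2 - I/2), i.e. z = w + 1/2 - I/2. The denominator is w^2, so it suffices to rewrite the numerator in powers of w.

P(z) = 2*z^2 - z + 2
P(w + 1/2 - I/2) = 3/2 - I/2 + (1 - 2*I)*w + 2*w^2

Dividing each term by w^2:
  f = (3/2 - I/2)/w^2 + (1 - 2*I)/w + 2

Substituting back w = z - 1/2 + I/2:
  f(z) = (3/2 - I/2)/(z - 1/2 + I/2)^2 + (1 - 2*I)/(z - 1/2 + I/2) + 2

The series is finite because the numerator is a polynomial; the negative powers form the principal part, and the coefficient of 1/(z - 1/2 + I/2) gives Res(f, 1/2 - I/2) = 1 - 2*I.

Final answer: (3/2 - I/2)/(z - 1/2 + I/2)^2 + (1 - 2*I)/(z - 1/2 + I/2) + 2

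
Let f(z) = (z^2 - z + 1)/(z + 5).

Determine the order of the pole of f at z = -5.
Factor the denominator:
  z + 5 = (z + 5)

The numerator P(z) = z^2 - z + 1 has P(-5) = 31 ≠ 0, so no factor of (z + 5) cancels.
Near z = -5 we can therefore write f(z) = g(z)/(z + 5) with g analytic at -5 and g(-5) ≠ 0 (g is just the numerator).

Hence z = -5 is a pole of order 1.

Final answer: 1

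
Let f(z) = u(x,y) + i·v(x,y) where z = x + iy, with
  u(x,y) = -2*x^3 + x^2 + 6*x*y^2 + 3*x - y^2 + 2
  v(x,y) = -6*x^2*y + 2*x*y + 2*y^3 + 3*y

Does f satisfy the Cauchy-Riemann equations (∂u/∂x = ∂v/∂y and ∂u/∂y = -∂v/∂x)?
∂u/∂x = -6*x^2 + 2*x + 6*y^2 + 3
∂v/∂y = -6*x^2 + 2*x + 6*y^2 + 3
∂u/∂y = 12*x*y - 2*y
∂v/∂x = -12*x*y + 2*y
∂u/∂x = ∂v/∂y and ∂u/∂y = -∂v/∂x hold identically; f is analytic.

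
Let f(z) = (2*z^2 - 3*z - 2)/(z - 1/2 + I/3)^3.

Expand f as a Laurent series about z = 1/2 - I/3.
Put w = z - (1/2 - I/3), i.e. z = w + 1/2 - I/3. The denominator is w^3, so it suffices to rewrite the numerator in powers of w.

P(z) = 2*z^2 - 3*z - 2
P(w + 1/2 - I/3) = -29/9 + I/3 + (-1 - 4*I/3)*w + 2*w^2

Dividing each term by w^3:
  f = (-29/9 + I/3)/w^3 + (-1 - 4*I/3)/w^2 + 2/w

Substituting back w = z - 1/2 + I/3:
  f(z) = (-29/9 + I/3)/(z - 1/2 + I/3)^3 + (-1 - 4*I/3)/(z - 1/2 + I/3)^2 + 2/(z - 1/2 + I/3)

The series is finite because the numerator is a polynomial; the negative powers form the principal part, and the coefficient of 1/(z - 1/2 + I/3) gives Res(f, 1/2 - I/3) = 2.

Final answer: (-29/9 + I/3)/(z - 1/2 + I/3)^3 + (-1 - 4*I/3)/(z - 1/2 + I/3)^2 + 2/(z - 1/2 + I/3)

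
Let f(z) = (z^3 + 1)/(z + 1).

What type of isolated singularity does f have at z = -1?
The numerator vanishes at z = -1 ((-1)^3 = -1), so it is divisible by z + 1:
  z^3 + 1 = (z + 1)*(z^2 - z + 1)
Hence for z ≠ -1, f(z) = z^2 - z + 1, a polynomial, and lim_{z→-1} f(z) = 3 is finite.
So the singularity is removable.

Final answer: removable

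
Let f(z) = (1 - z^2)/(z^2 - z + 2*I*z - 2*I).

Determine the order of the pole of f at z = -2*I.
1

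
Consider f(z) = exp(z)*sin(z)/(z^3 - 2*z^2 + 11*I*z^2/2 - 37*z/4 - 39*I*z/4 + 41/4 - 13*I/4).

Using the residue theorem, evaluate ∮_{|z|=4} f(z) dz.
By the residue theorem, ∮_C f(z) dz = 2πi · (sum of the residues of f at the poles inside |z| = 4).

The denominator factors as (z - 2 + I)*(z + 1/2 + 3*I)*(z - 1/2 + 3*I/2), so the singularities of f are simple poles at z = 2 - I, z = -1/2 - 3*I, z = 1/2 - 3*I/2.
  |2 - I|² = 5 < 16 = 4², so this pole is inside the contour.
  |-1/2 - 3*I|² = 37/4 < 16 = 4², so this pole is inside the contour.
  |1/2 - 3*I/2|² = 5/2 < 16 = 4², so this pole is inside the contour.

With P(z) = exp(z)*sin(z) and Q(z) = z^3 - 2*z^2 + 11*I*z^2/2 - 37*z/4 - 39*I*z/4 + 41/4 - 13*I/4, each pole is simple, so Res(f, z₀) = P(z₀)/Q'(z₀) with Q'(z) = 3*z^2 - 4*z + 11*I*z - 37/4 - 39*I/4.
  Res(f, 2 - I) = P(2 - I)/Q'(2 - I) = (exp(2 - I)*sin(2 - I))/(11/4 + 17*I/4) = (22/205 - 34*I/205)*exp(2 - I)*sin(2 - I)
  Res(f, -1/2 - 3*I) = P(-1/2 - 3*I)/Q'(-1/2 - 3*I) = (-exp(-1/2 - 3*I)*sin(1/2 + 3*I))/(-1/2 + 23*I/4) = (8/533 + 92*I/533)*exp(-1/2 - 3*I)*sin(1/2 + 3*I)
  Res(f, 1/2 - 3*I/2) = P(1/2 - 3*I/2)/Q'(1/2 - 3*I/2) = (exp(1/2 - 3*I/2)*sin(1/2 - 3*I/2))/(-3/4 - 11*I/4) = (-6/65 + 22*I/65)*exp(1/2 - 3*I/2)*sin(1/2 - 3*I/2)

Sum of residues inside C: (22/205 - 34*I/205)*exp(2 - I)*sin(2 - I) + (-6/65 + 22*I/65)*exp(1/2 - 3*I/2)*sin(1/2 - 3*I/2) + (8/533 + 92*I/533)*exp(-1/2 - 3*I)*sin(1/2 + 3*I)
∮_C f(z) dz = 2πi · ((22/205 - 34*I/205)*exp(2 - I)*sin(2 - I) + (-6/65 + 22*I/65)*exp(1/2 - 3*I/2)*sin(1/2 - 3*I/2) + (8/533 + 92*I/533)*exp(-1/2 - 3*I)*sin(1/2 + 3*I)) = pi*(68/205 + 44*I/205)*exp(2 - I)*sin(2 - I) + pi*(-184/533 + 16*I/533)*exp(-1/2 - 3*I)*sin(1/2 + 3*I) + pi*(-44/65 - 12*I/65)*exp(1/2 - 3*I/2)*sin(1/2 - 3*I/2)

Final answer: pi*(68/205 + 44*I/205)*exp(2 - I)*sin(2 - I) + pi*(-184/533 + 16*I/533)*exp(-1/2 - 3*I)*sin(1/2 + 3*I) + pi*(-44/65 - 12*I/65)*exp(1/2 - 3*I/2)*sin(1/2 - 3*I/2)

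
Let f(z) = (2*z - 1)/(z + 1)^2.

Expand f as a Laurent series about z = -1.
Put w = z - (-1), i.e. z = w - 1. The denominator is w^2, so it suffices to rewrite the numerator in powers of w.

P(z) = 2*z - 1
P(w - 1) = -3 + 2*w

Dividing each term by w^2:
  f = -3/w^2 + 2/w

Substituting back w = z + 1:
  f(z) = -3/(z + 1)^2 + 2/(z + 1)

The series is finite because the numerator is a polynomial; the negative powers form the principal part, and the coefficient of 1/(z + 1) gives Res(f, -1) = 2.

Final answer: -3/(z + 1)^2 + 2/(z + 1)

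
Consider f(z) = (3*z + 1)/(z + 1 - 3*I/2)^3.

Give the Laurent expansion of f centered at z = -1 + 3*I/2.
Put w = z - (-1 + 3*I/2), i.e. z = w - 1 + 3*I/2. The denominator is w^3, so it suffices to rewrite the numerator in powers of w.

P(z) = 3*z + 1
P(w - 1 + 3*I/2) = -2 + 9*I/2 + 3*w

Dividing each term by w^3:
  f = (-2 + 9*I/2)/w^3 + 3/w^2

Substituting back w = z + 1 - 3*I/2:
  f(z) = (-2 + 9*I/2)/(z + 1 - 3*I/2)^3 + 3/(z + 1 - 3*I/2)^2

The series is finite because the numerator is a polynomial; the negative powers form the principal part.

Final answer: (-2 + 9*I/2)/(z + 1 - 3*I/2)^3 + 3/(z + 1 - 3*I/2)^2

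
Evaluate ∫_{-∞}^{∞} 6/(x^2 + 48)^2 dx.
sqrt(3)*pi/192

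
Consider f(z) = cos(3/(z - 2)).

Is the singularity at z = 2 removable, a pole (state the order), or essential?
essential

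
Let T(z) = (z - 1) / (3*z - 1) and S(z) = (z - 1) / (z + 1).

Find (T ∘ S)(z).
(T ∘ S)(z) = T(S(z)) = ((1)*S(z) + (-1))/((3)*S(z) + (-1)). Multiply numerator and denominator by z + 1:
  numerator:   (1)*(z - 1) + (-1)*(z + 1) = -2
  denominator: (3)*(z - 1) + (-1)*(z + 1) = 2*z - 4
(T ∘ S)(z) = -2/(2*z - 4) = -1/(z - 2)

Final answer: -1/(z - 2)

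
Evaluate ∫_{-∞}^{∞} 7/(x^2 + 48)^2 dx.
Let f(z) = 7/(z^2 + 48)^2. The denominator has no real zeros and deg Q - deg P = 4 ≥ 2, so the integral of f over the upper semicircle |z| = R tends to 0 as R → ∞. Closing the contour in the upper half-plane,
  ∫_{-∞}^{∞} f(x) dx = 2πi · Σ Res(f, z_k)  over the poles with Im z_k > 0.

Zeros of the denominator: z^2 + 48 = 0 gives z = ±4*sqrt(3)*I.
Upper half-plane: z = 4*sqrt(3)*I (a pole of order 2).

Write f(z) = g(z)/(z - 4*sqrt(3)*I)^2 with g(z) = 7/(z + 4*sqrt(3)*I)^2. For a double pole, Res(f, z₀) = g'(z₀):
  g'(z) = -14/(z + 4*sqrt(3)*I)^3
  Res(f, 4*sqrt(3)*I) = g'(4*sqrt(3)*I) = -7*sqrt(3)*I/2304

∫_{-∞}^{∞} f(x) dx = 2πi · (-7*sqrt(3)*I/2304) = 7*sqrt(3)*pi/1152

Final answer: 7*sqrt(3)*pi/1152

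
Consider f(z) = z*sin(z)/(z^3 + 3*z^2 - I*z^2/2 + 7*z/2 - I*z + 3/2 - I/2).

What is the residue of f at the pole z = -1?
2*sin(1)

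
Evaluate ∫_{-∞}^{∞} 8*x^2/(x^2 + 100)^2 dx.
Let f(z) = 8*z^2/(z^2 + 100)^2. The denominator has no real zeros and deg Q - deg P = 2 ≥ 2, so the integral of f over the upper semicircle |z| = R tends to 0 as R → ∞. Closing the contour in the upper half-plane,
  ∫_{-∞}^{∞} f(x) dx = 2πi · Σ Res(f, z_k)  over the poles with Im z_k > 0.

Zeros of the denominator: z^2 + 100 = 0 gives z = ±10*I.
Upper half-plane: z = 10*I (a pole of order 2).

Write f(z) = g(z)/(z - 10*I)^2 with g(z) = 8*z^2/(z + 10*I)^2. For a double pole, Res(f, z₀) = g'(z₀):
  g'(z) = 160*I*z/(z + 10*I)^3
  Res(f, 10*I) = g'(10*I) = -I/5

∫_{-∞}^{∞} f(x) dx = 2πi · (-I/5) = 2*pi/5

Final answer: 2*pi/5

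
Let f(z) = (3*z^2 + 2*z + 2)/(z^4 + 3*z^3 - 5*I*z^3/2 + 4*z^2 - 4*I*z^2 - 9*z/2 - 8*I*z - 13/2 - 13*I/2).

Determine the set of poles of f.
The singularities of f are the zeros of the denominator. Factoring,
  z^4 + 3*z^3 - 5*I*z^3/2 + 4*z^2 - 4*I*z^2 - 9*z/2 - 8*I*z - 13/2 - 13*I/2 = (z + 1 + 3*I/2)*(z - 1 - I)*(z + 2 - 3*I)*(z + 1)
so the candidates are z = -1 - 3*I/2, z = 1 + I, z = -2 + 3*I, z = -1.

Check the numerator P(z) = 3*z^2 + 2*z + 2 at each one:
  P(-1 - 3*I/2) = -15/4 + 6*I ≠ 0, so z = -1 - 3*I/2 is a (simple) pole.
  P(1 + I) = 4 + 8*I ≠ 0, so z = 1 + I is a (simple) pole.
  P(-2 + 3*I) = -17 - 30*I ≠ 0, so z = -2 + 3*I is a (simple) pole.
  P(-1) = 3 ≠ 0, so z = -1 is a (simple) pole.

Poles of f: {-2 + 3*I, -1 - 3*I/2, -1, 1 + I}

Final answer: {-2 + 3*I, -1 - 3*I/2, -1, 1 + I}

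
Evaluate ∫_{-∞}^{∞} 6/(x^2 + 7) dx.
Let f(z) = 6/(z^2 + 7). The denominator has no real zeros and deg Q - deg P = 2 ≥ 2, so the integral of f over the upper semicircle |z| = R tends to 0 as R → ∞. Closing the contour in the upper half-plane,
  ∫_{-∞}^{∞} f(x) dx = 2πi · Σ Res(f, z_k)  over the poles with Im z_k > 0.

Zeros of the denominator: z^2 + 7 = 0 gives z = ±sqrt(7)*I.
Upper half-plane: z = sqrt(7)*I (simple).

Each pole is a simple zero of Q(z) = z^2 + 7, so Res(f, z₀) = P(z₀)/Q'(z₀) with P(z) = 6, Q'(z) = 2*z:
  Res(f, sqrt(7)*I) = (6)/(2*sqrt(7)*I) = -3*sqrt(7)*I/7

∫_{-∞}^{∞} f(x) dx = 2πi · (-3*sqrt(7)*I/7) = 6*sqrt(7)*pi/7

Final answer: 6*sqrt(7)*pi/7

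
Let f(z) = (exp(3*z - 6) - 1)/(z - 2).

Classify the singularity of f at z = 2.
Let u = z - 2. The exponent is 3*z - 6 = 3u, so
  f = (e^(3u) - 1)/u = ((3u) + (3u)^2/2 + (3u)^3/6 + ...)/u = 3 + (9/2)*u + (9/2)*u^2 + ...
The Laurent expansion about u = 0 has no negative powers; equivalently lim_{z→2} f(z) = 3 exists and is finite.
So the singularity is removable.

Final answer: removable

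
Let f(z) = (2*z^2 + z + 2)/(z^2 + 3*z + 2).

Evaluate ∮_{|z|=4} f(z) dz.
By the residue theorem, ∮_C f(z) dz = 2πi · (sum of the residues of f at the poles inside |z| = 4).

The denominator factors as (z + 1)*(z + 2), so the singularities of f are simple poles at z = -1, z = -2.
  |-1|² = 1 < 16 = 4², so this pole is inside the contour.
  |-2|² = 4 < 16 = 4², so this pole is inside the contour.

With P(z) = 2*z^2 + z + 2 and Q(z) = z^2 + 3*z + 2, each pole is simple, so Res(f, z₀) = P(z₀)/Q'(z₀) with Q'(z) = 2*z + 3.
  Res(f, -1) = P(-1)/Q'(-1) = (3)/(1) = 3
  Res(f, -2) = P(-2)/Q'(-2) = (8)/(-1) = -8

Sum of residues inside C: -5
∮_C f(z) dz = 2πi · (-5) = -10*I*pi

Final answer: -10*I*pi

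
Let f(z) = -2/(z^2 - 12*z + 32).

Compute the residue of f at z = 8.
Write f(z) = P(z)/Q(z) with P(z) = -2 and Q(z) = z^2 - 12*z + 32.
The denominator factors as Q(z) = (z - 4)*(z - 8), so z = 8 is a simple zero of Q and P is analytic there; z = 8 is therefore a simple pole and
  Res(f, z₀) = P(z₀)/Q'(z₀).

Q'(z) = 2*z - 12, so Q'(8) = 4.
P(8) = -2.

Res(f, 8) = (-2)/(4) = -1/2

Final answer: -1/2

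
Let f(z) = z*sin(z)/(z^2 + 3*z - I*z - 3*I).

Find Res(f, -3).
(-9/10 + 3*I/10)*sin(3)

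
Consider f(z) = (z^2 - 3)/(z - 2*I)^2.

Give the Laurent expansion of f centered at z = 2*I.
-7/(z - 2*I)^2 + 4*I/(z - 2*I) + 1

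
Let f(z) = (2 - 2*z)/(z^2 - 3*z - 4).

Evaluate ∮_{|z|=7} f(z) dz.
By the residue theorem, ∮_C f(z) dz = 2πi · (sum of the residues of f at the poles inside |z| = 7).

The denominator factors as (z + 1)*(z - 4), so the singularities of f are simple poles at z = -1, z = 4.
  |-1|² = 1 < 49 = 7², so this pole is inside the contour.
  |4|² = 16 < 49 = 7², so this pole is inside the contour.

With P(z) = 2 - 2*z and Q(z) = z^2 - 3*z - 4, each pole is simple, so Res(f, z₀) = P(z₀)/Q'(z₀) with Q'(z) = 2*z - 3.
  Res(f, -1) = P(-1)/Q'(-1) = (4)/(-5) = -4/5
  Res(f, 4) = P(4)/Q'(4) = (-6)/(5) = -6/5

Sum of residues inside C: -2
∮_C f(z) dz = 2πi · (-2) = -4*I*pi

Final answer: -4*I*pi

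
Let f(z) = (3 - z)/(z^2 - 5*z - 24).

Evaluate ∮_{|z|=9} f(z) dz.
-2*I*pi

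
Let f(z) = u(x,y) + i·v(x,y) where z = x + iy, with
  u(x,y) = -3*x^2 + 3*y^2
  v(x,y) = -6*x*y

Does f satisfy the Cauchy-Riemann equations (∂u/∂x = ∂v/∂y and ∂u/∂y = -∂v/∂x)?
∂u/∂x = -6*x
∂v/∂y = -6*x
∂u/∂y = 6*y
∂v/∂x = -6*y
∂u/∂x = ∂v/∂y and ∂u/∂y = -∂v/∂x hold identically; f is analytic.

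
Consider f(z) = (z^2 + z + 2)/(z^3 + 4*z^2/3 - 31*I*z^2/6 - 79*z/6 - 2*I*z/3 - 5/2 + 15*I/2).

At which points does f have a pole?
The singularities of f are the zeros of the denominator. Factoring,
  z^3 + 4*z^2/3 - 31*I*z^2/6 - 79*z/6 - 2*I*z/3 - 5/2 + 15*I/2 = (z + 1/3 - 2*I/3)*(z + 3 - 3*I)*(z - 2 - 3*I/2)
so the candidates are z = -1/3 + 2*I/3, z = -3 + 3*I, z = 2 + 3*I/2.

Check the numerator P(z) = z^2 + z + 2 at each one:
  P(-1/3 + 2*I/3) = 4/3 + 2*I/9 ≠ 0, so z = -1/3 + 2*I/3 is a (simple) pole.
  P(-3 + 3*I) = -1 - 15*I ≠ 0, so z = -3 + 3*I is a (simple) pole.
  P(2 + 3*I/2) = 23/4 + 15*I/2 ≠ 0, so z = 2 + 3*I/2 is a (simple) pole.

Poles of f: {-3 + 3*I, -1/3 + 2*I/3, 2 + 3*I/2}

Final answer: {-3 + 3*I, -1/3 + 2*I/3, 2 + 3*I/2}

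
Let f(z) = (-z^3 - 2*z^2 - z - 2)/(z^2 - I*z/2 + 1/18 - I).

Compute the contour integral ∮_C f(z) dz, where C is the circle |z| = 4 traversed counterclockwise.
pi*(4 - 25*I/18)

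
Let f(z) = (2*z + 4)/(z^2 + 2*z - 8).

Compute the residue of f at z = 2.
Write f(z) = P(z)/Q(z) with P(z) = 2*z + 4 and Q(z) = z^2 + 2*z - 8.
The denominator factors as Q(z) = (z - 2)*(z + 4), so z = 2 is a simple zero of Q and P is analytic there; z = 2 is therefore a simple pole and
  Res(f, z₀) = P(z₀)/Q'(z₀).

Q'(z) = 2*z + 2, so Q'(2) = 6.
P(2) = 8.

Res(f, 2) = (8)/(6) = 4/3

Final answer: 4/3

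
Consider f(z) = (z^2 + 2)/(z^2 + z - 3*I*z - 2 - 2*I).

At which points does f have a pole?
{-1 + I, 2*I}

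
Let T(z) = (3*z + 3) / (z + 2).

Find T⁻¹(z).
Set w = T(z) = (3*z + 3) / (z + 2) and solve for z:
  w*(z + 2) = 3*z + 3
  2*w + z*(w - 3) - 3 = 0
  z*(w - 3) = 3 - 2*w
  z = (2*w - 3)/(3 - w)
Renaming the variable, T⁻¹(z) = (2*z - 3)/(-z + 3) = (-2*z + 3)/(z - 3).
(Check: ad - bc = 3 ≠ 0, so T is invertible.)

Final answer: (-2*z + 3)/(z - 3)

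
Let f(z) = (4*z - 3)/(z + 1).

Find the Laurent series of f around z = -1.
-7/(z + 1) + 4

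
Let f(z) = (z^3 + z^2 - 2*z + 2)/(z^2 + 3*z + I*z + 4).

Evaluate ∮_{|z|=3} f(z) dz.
By the residue theorem, ∮_C f(z) dz = 2πi · (sum of the residues of f at the poles inside |z| = 3).

The denominator factors as (z + 2 + 2*I)*(z + 1 - I), so the singularities of f are simple poles at z = -2 - 2*I, z = -1 + I.
  |-2 - 2*I|² = 8 < 9 = 3², so this pole is inside the contour.
  |-1 + I|² = 2 < 9 = 3², so this pole is inside the contour.

With P(z) = z^3 + z^2 - 2*z + 2 and Q(z) = z^2 + 3*z + I*z + 4, each pole is simple, so Res(f, z₀) = P(z₀)/Q'(z₀) with Q'(z) = 2*z + 3 + I.
  Res(f, -2 - 2*I) = P(-2 - 2*I)/Q'(-2 - 2*I) = (22 - 4*I)/(-1 - 3*I) = -1 + 7*I
  Res(f, -1 + I) = P(-1 + I)/Q'(-1 + I) = (6 - 2*I)/(1 + 3*I) = -2*I

Sum of residues inside C: -1 + 5*I
∮_C f(z) dz = 2πi · (-1 + 5*I) = pi*(-10 - 2*I)

Final answer: pi*(-10 - 2*I)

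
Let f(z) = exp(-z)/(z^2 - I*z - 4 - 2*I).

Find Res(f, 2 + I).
Write f(z) = P(z)/Q(z) with P(z) = exp(-z) and Q(z) = z^2 - I*z - 4 - 2*I.
The denominator factors as Q(z) = (z - 2 - I)*(z + 2), so z = 2 + I is a simple zero of Q and P is analytic there; z = 2 + I is therefore a simple pole and
  Res(f, z₀) = P(z₀)/Q'(z₀).

Q'(z) = 2*z - I, so Q'(2 + I) = 4 + I.
P(2 + I) = exp(-2 - I).

Res(f, 2 + I) = (exp(-2 - I))/(4 + I) = (4/17 - I/17)*exp(-2 - I)

Final answer: (4/17 - I/17)*exp(-2 - I)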